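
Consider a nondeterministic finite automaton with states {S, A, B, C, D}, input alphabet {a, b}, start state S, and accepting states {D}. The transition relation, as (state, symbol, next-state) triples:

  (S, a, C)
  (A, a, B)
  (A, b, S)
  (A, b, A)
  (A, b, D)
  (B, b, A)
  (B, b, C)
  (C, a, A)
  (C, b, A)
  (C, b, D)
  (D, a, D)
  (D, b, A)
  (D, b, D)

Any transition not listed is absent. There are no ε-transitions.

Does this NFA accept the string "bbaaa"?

Start in {S}.
Read 'b': S→∅; now ∅.
The set is empty and remains empty for the remaining 4 symbols.
The final set ∅ contains no accepting state.

No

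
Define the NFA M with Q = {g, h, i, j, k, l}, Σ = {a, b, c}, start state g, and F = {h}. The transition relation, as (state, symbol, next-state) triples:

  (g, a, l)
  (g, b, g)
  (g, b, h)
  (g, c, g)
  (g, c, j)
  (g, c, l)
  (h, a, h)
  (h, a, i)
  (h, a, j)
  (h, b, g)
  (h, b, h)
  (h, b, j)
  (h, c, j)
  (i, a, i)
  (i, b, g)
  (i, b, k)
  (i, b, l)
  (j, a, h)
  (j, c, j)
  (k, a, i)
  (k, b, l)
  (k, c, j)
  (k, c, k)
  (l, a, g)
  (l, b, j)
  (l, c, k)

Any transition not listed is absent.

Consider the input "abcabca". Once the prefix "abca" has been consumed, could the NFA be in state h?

Yes

Start in {g}.
Read 'a': g→{l}; now {l}.
Read 'b': l→{j}; now {j}.
Read 'c': j→{j}; now {j}.
Read 'a': j→{h}; now {h}.
State h is in {h}.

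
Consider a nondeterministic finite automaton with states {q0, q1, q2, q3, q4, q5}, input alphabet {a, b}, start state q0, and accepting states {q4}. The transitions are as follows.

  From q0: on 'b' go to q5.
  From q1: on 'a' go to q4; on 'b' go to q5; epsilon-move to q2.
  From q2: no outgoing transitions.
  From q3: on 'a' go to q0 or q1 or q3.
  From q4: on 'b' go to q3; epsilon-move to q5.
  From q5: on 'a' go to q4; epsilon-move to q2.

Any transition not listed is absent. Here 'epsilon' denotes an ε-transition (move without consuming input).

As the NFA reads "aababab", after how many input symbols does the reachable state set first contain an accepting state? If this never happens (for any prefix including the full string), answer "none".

none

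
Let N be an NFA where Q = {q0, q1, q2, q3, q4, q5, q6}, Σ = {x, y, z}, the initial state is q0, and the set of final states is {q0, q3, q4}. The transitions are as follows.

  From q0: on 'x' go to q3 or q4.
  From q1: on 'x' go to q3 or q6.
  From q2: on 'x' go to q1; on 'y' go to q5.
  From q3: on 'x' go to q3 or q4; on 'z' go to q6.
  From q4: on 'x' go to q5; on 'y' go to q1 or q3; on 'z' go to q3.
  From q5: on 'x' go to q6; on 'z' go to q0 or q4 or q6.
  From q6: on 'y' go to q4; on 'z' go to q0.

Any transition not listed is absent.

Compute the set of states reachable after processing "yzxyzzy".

Start in {q0}.
Read 'y': {q0} → ∅.
The set is empty and remains empty for the remaining 6 symbols.

∅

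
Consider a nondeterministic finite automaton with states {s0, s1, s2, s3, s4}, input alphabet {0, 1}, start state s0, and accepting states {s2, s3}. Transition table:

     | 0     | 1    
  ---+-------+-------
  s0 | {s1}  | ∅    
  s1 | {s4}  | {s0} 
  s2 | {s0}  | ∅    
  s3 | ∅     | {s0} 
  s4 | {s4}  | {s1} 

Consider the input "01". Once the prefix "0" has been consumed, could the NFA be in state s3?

Start in {s0}.
Read '0': s0→{s1}; now {s1}.
State s3 is not in {s1}.

No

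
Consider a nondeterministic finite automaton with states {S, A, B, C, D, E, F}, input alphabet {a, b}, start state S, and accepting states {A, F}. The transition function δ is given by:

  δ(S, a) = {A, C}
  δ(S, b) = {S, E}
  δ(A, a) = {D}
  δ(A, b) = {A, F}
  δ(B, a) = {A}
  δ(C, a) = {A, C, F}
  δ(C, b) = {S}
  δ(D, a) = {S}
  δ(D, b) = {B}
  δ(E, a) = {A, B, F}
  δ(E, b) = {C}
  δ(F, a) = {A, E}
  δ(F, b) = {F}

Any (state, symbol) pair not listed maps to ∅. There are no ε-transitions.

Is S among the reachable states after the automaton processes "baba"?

Start in {S}.
Read 'b': {S} → {S, E}.
Read 'a': {S, E} → {A, B, C, F}.
Read 'b': {A, B, C, F} → {S, A, F}.
Read 'a': {S, A, F} → {A, C, D, E}.
State S is not in {A, C, D, E}.

No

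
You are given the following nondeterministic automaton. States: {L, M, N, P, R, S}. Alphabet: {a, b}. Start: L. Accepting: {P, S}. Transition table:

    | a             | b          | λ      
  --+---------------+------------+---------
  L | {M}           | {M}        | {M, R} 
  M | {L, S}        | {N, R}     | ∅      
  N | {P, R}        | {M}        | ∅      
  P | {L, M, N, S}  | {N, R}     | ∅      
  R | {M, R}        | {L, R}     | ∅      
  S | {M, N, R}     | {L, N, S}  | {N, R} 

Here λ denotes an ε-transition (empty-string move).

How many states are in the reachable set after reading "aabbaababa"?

Start: ε-closure({L}) = {L, M, R}.
Read 'a': L→{M}, M→{L, S}, R→{M, R}; union {L, M, R, S}; ε-closure = {L, M, N, R, S}.
Read 'a': L→{M}, M→{L, S}, N→{P, R}, R→{M, R}, S→{M, N, R}; now {L, M, N, P, R, S}.
Read 'b': L→{M}, M→{N, R}, N→{M}, P→{N, R}, R→{L, R}, S→{L, N, S}; now {L, M, N, R, S}.
Read 'b': L→{M}, M→{N, R}, N→{M}, R→{L, R}, S→{L, N, S}; now {L, M, N, R, S}.
Read 'a': L→{M}, M→{L, S}, N→{P, R}, R→{M, R}, S→{M, N, R}; now {L, M, N, P, R, S}.
Read 'a': L→{M}, M→{L, S}, N→{P, R}, P→{L, M, N, S}, R→{M, R}, S→{M, N, R}; now {L, M, N, P, R, S}.
Read 'b': L→{M}, M→{N, R}, N→{M}, P→{N, R}, R→{L, R}, S→{L, N, S}; now {L, M, N, R, S}.
Read 'a': L→{M}, M→{L, S}, N→{P, R}, R→{M, R}, S→{M, N, R}; now {L, M, N, P, R, S}.
Read 'b': L→{M}, M→{N, R}, N→{M}, P→{N, R}, R→{L, R}, S→{L, N, S}; now {L, M, N, R, S}.
Read 'a': L→{M}, M→{L, S}, N→{P, R}, R→{M, R}, S→{M, N, R}; now {L, M, N, P, R, S}.
That set has 6 states.

6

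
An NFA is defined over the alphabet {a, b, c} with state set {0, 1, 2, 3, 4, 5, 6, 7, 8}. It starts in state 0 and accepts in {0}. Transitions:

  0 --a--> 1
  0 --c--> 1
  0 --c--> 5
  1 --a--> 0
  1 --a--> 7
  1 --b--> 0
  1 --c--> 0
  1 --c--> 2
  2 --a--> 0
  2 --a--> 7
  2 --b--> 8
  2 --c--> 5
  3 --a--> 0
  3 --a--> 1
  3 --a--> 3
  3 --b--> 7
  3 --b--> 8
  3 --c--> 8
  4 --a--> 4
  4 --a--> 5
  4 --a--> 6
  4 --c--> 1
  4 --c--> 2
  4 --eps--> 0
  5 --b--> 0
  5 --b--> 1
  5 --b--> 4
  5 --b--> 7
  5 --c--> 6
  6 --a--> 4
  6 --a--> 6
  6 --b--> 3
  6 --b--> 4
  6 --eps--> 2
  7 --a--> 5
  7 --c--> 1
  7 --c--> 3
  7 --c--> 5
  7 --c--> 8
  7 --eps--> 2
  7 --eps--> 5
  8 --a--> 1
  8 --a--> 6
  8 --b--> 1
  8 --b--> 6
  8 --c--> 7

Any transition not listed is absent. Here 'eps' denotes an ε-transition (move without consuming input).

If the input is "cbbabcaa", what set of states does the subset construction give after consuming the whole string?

Start in {0}.
Read 'c': 0→{1, 5}; now {1, 5}.
Read 'b': 1→{0}, 5→{0, 1, 4, 7}; union {0, 1, 4, 7}; ε-closure = {0, 1, 2, 4, 5, 7}.
Read 'b': 0→∅, 1→{0}, 2→{8}, 4→∅, 5→{0, 1, 4, 7}, 7→∅; union {0, 1, 4, 7, 8}; ε-closure = {0, 1, 2, 4, 5, 7, 8}.
Read 'a': 0→{1}, 1→{0, 7}, 2→{0, 7}, 4→{4, 5, 6}, 5→∅, 7→{5}, 8→{1, 6}; union {0, 1, 4, 5, 6, 7}; ε-closure = {0, 1, 2, 4, 5, 6, 7}.
Read 'b': 0→∅, 1→{0}, 2→{8}, 4→∅, 5→{0, 1, 4, 7}, 6→{3, 4}, 7→∅; union {0, 1, 3, 4, 7, 8}; ε-closure = {0, 1, 2, 3, 4, 5, 7, 8}.
Read 'c': 0→{1, 5}, 1→{0, 2}, 2→{5}, 3→{8}, 4→{1, 2}, 5→{6}, 7→{1, 3, 5, 8}, 8→{7}; now {0, 1, 2, 3, 5, 6, 7, 8}.
Read 'a': 0→{1}, 1→{0, 7}, 2→{0, 7}, 3→{0, 1, 3}, 5→∅, 6→{4, 6}, 7→{5}, 8→{1, 6}; union {0, 1, 3, 4, 5, 6, 7}; ε-closure = {0, 1, 2, 3, 4, 5, 6, 7}.
Read 'a': 0→{1}, 1→{0, 7}, 2→{0, 7}, 3→{0, 1, 3}, 4→{4, 5, 6}, 5→∅, 6→{4, 6}, 7→{5}; union {0, 1, 3, 4, 5, 6, 7}; ε-closure = {0, 1, 2, 3, 4, 5, 6, 7}.

{0, 1, 2, 3, 4, 5, 6, 7}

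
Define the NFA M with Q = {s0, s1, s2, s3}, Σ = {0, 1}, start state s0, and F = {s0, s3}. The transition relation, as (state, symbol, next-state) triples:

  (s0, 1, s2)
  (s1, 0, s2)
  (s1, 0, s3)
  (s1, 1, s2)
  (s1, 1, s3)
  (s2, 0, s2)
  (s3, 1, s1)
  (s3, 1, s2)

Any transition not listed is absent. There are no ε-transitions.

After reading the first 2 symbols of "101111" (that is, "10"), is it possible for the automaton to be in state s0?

No

Start in {s0}.
Read '1': {s0} → {s2}.
Read '0': {s2} → {s2}.
State s0 is not in {s2}.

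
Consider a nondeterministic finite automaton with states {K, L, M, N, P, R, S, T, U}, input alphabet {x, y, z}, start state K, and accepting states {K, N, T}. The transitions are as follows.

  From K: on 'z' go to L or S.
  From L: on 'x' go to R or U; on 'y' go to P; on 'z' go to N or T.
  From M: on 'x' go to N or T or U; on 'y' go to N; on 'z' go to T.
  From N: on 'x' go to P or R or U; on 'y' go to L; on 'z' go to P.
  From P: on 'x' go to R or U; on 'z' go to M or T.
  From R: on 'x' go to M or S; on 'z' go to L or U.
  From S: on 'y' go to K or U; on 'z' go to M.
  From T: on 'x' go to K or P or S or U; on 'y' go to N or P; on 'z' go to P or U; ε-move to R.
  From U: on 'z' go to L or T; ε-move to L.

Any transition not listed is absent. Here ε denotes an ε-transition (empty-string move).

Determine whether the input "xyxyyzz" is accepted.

No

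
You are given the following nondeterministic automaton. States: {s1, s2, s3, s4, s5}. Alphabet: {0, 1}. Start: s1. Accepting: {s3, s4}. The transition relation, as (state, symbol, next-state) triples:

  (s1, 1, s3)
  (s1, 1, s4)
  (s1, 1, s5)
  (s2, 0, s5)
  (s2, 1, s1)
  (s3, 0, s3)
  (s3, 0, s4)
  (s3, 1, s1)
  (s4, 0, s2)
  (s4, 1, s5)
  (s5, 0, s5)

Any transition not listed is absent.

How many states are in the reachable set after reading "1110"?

4

Start in {s1}.
Read '1': {s1} → {s3, s4, s5}.
Read '1': {s3, s4, s5} → {s1, s5}.
Read '1': {s1, s5} → {s3, s4, s5}.
Read '0': {s3, s4, s5} → {s2, s3, s4, s5}.
That set has 4 states.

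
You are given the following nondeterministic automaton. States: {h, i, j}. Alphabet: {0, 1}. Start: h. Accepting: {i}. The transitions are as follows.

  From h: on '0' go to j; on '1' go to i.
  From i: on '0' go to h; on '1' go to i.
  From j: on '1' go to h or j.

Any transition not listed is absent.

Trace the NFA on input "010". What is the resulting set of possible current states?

Start in {h}.
Read '0': {h} → {j}.
Read '1': {j} → {h, j}.
Read '0': {h, j} → {j}.

{j}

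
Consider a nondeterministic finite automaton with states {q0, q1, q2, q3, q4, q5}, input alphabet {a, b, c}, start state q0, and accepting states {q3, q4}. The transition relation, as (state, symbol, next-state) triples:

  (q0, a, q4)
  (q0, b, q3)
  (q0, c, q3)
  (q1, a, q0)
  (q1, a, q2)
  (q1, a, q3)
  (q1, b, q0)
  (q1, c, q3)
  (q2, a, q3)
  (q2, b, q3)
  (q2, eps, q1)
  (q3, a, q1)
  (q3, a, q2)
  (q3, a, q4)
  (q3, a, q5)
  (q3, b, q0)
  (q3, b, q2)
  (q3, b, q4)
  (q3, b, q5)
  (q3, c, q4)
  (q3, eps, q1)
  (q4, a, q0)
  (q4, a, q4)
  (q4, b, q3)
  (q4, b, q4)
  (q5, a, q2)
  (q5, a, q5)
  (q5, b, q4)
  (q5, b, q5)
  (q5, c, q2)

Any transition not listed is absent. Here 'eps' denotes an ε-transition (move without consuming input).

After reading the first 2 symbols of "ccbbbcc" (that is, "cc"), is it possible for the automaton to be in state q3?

Yes

Start in {q0}.
Read 'c': {q0} → {q1, q3}.
Read 'c': {q1, q3} → {q1, q3, q4}.
State q3 is in {q1, q3, q4}.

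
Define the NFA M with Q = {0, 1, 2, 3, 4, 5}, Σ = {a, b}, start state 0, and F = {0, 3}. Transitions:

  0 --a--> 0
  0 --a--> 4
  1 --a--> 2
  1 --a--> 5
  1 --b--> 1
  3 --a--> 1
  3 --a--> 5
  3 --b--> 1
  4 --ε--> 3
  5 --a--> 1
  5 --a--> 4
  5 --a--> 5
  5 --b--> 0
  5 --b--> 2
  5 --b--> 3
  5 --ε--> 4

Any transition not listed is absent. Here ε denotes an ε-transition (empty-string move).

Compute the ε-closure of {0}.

Begin with {0}.
No ε-moves leave this set, so the closure equals the set itself.

{0}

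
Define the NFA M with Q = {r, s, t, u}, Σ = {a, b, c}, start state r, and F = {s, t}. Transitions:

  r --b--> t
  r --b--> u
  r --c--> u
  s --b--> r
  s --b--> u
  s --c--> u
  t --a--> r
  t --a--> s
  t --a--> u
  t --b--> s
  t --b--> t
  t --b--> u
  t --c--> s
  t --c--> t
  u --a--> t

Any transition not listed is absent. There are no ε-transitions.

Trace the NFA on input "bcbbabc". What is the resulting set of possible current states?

Start in {r}.
Read 'b': r→{t, u}; now {t, u}.
Read 'c': t→{s, t}, u→∅; now {s, t}.
Read 'b': s→{r, u}, t→{s, t, u}; now {r, s, t, u}.
Read 'b': r→{t, u}, s→{r, u}, t→{s, t, u}, u→∅; now {r, s, t, u}.
Read 'a': r→∅, s→∅, t→{r, s, u}, u→{t}; now {r, s, t, u}.
Read 'b': r→{t, u}, s→{r, u}, t→{s, t, u}, u→∅; now {r, s, t, u}.
Read 'c': r→{u}, s→{u}, t→{s, t}, u→∅; now {s, t, u}.

{s, t, u}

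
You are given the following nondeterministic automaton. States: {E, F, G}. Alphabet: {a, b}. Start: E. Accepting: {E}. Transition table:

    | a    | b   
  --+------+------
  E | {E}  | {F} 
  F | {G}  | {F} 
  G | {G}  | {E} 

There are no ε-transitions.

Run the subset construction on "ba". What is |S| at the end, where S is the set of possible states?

Start in {E}.
Read 'b': {E} → {F}.
Read 'a': {F} → {G}.
That set has 1 state.

1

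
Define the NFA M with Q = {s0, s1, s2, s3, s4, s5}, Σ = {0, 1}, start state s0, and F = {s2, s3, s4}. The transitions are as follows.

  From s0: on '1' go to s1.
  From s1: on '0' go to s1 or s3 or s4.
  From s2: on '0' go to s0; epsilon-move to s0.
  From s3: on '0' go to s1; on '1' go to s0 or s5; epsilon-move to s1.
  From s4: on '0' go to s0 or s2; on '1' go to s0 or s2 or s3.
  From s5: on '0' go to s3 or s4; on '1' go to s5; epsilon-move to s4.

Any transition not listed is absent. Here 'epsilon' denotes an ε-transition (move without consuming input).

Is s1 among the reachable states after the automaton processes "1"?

Yes

Start in {s0}.
Read '1': {s0} → {s1}.
State s1 is in {s1}.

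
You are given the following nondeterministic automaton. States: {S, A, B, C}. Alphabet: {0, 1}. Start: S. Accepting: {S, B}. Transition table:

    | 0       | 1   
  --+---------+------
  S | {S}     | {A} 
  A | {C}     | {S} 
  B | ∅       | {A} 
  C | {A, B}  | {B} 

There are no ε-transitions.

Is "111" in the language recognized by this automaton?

No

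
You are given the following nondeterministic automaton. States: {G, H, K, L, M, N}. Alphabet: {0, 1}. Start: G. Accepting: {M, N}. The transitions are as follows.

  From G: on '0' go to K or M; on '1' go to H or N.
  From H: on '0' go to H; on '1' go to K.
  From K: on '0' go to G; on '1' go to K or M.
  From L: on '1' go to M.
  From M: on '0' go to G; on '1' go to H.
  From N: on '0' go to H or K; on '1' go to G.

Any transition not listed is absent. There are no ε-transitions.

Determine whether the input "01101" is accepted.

Yes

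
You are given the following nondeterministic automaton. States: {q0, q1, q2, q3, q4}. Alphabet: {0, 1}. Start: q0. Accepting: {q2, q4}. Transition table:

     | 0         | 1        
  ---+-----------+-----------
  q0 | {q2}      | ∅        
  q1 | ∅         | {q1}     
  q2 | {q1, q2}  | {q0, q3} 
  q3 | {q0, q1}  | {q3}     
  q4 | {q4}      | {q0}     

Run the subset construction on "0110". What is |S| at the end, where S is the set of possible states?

Start in {q0}.
Read '0': {q0} → {q2}.
Read '1': {q2} → {q0, q3}.
Read '1': {q0, q3} → {q3}.
Read '0': {q3} → {q0, q1}.
That set has 2 states.

2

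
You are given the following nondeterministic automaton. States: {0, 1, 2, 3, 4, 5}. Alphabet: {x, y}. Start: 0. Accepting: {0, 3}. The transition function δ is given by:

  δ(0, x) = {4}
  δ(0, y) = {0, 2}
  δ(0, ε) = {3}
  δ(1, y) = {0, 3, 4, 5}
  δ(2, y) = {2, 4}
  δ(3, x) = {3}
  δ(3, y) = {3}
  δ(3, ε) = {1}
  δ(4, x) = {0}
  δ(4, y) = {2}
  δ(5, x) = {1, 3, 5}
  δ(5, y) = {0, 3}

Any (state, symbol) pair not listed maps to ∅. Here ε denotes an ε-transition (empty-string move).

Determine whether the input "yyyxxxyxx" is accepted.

Yes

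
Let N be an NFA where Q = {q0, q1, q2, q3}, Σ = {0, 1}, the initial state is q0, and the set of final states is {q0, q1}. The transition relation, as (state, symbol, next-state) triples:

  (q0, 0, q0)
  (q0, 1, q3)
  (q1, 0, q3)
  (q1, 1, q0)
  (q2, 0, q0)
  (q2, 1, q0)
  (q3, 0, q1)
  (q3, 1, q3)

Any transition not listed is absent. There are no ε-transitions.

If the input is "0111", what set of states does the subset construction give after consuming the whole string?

{q3}

Start in {q0}.
Read '0': q0→{q0}; now {q0}.
Read '1': q0→{q3}; now {q3}.
Read '1': q3→{q3}; now {q3}.
Read '1': q3→{q3}; now {q3}.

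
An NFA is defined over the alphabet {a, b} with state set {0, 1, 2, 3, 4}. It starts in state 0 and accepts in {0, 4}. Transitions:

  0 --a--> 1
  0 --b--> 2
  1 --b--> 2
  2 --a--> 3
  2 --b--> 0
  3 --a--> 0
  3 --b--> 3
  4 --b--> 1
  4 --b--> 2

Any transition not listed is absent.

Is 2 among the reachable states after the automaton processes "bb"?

No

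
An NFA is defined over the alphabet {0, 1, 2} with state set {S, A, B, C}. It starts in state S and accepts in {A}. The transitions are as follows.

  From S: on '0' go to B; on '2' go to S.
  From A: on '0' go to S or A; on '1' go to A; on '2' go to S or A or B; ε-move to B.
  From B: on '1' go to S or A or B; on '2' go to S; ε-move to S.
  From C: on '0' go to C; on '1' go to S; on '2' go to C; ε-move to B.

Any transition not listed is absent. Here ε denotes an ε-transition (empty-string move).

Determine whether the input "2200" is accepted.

No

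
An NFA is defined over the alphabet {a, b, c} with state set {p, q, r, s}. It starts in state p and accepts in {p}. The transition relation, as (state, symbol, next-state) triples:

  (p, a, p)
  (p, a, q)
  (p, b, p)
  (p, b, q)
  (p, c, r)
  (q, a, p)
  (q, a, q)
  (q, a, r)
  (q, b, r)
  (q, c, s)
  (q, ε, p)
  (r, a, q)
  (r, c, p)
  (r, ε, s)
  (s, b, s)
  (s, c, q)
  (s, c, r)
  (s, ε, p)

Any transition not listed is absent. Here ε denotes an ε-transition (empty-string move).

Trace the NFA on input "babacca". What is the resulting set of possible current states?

{p, q, r, s}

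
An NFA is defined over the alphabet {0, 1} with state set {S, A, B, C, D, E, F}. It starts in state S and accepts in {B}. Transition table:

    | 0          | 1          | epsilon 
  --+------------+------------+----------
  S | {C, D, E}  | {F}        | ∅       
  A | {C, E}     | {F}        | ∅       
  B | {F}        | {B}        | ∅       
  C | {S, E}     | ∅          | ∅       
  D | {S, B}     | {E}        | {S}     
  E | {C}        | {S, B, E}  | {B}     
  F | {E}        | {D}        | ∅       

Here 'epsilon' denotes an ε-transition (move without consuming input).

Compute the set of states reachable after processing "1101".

{S, B, E, F}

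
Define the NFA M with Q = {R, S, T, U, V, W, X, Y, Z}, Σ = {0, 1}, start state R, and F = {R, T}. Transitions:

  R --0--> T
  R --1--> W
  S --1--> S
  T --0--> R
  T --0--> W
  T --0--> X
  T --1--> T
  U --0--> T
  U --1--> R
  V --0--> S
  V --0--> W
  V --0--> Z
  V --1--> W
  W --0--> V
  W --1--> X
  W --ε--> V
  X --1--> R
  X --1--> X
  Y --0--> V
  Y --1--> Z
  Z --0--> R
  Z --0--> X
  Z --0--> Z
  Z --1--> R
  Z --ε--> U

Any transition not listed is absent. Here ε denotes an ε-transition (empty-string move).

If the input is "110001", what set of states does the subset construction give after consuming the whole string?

Start in {R}.
Read '1': R→{W}; union {W}; ε-closure = {V, W}.
Read '1': V→{W}, W→{X}; union {W, X}; ε-closure = {V, W, X}.
Read '0': V→{S, W, Z}, W→{V}, X→∅; union {S, V, W, Z}; ε-closure = {S, U, V, W, Z}.
Read '0': S→∅, U→{T}, V→{S, W, Z}, W→{V}, Z→{R, X, Z}; union {R, S, T, V, W, X, Z}; ε-closure = {R, S, T, U, V, W, X, Z}.
Read '0': R→{T}, S→∅, T→{R, W, X}, U→{T}, V→{S, W, Z}, W→{V}, X→∅, Z→{R, X, Z}; union {R, S, T, V, W, X, Z}; ε-closure = {R, S, T, U, V, W, X, Z}.
Read '1': R→{W}, S→{S}, T→{T}, U→{R}, V→{W}, W→{X}, X→{R, X}, Z→{R}; union {R, S, T, W, X}; ε-closure = {R, S, T, V, W, X}.

{R, S, T, V, W, X}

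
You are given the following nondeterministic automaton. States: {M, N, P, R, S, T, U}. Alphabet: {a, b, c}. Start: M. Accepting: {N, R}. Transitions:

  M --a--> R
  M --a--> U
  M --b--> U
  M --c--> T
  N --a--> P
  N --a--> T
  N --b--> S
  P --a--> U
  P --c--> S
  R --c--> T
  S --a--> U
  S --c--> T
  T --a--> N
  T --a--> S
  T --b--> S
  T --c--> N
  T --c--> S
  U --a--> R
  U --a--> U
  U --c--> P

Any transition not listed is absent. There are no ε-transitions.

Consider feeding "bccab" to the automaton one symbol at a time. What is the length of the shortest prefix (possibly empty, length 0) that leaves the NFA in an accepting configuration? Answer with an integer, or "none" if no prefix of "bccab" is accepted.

none

Start in {M}.
Read 'b': M→{U}; now {U}.
Read 'c': U→{P}; now {P}.
Read 'c': P→{S}; now {S}.
Read 'a': S→{U}; now {U}.
Read 'b': U→∅; now ∅.
No reachable set along the way intersects F.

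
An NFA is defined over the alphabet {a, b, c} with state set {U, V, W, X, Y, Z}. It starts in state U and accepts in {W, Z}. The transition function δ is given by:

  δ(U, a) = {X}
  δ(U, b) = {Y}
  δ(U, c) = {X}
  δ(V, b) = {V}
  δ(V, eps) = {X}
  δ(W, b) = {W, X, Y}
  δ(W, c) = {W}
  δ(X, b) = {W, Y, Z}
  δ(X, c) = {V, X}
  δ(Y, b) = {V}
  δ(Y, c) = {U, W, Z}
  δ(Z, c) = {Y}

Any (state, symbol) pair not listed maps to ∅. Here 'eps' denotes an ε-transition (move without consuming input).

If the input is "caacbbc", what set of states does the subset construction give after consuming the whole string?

∅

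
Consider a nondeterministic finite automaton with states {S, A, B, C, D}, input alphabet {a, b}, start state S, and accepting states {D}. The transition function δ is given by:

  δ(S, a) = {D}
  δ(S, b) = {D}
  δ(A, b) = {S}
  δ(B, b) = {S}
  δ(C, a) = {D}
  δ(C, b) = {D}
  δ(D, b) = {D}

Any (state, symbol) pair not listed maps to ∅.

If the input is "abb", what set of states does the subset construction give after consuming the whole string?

{D}

Start in {S}.
Read 'a': S→{D}; now {D}.
Read 'b': D→{D}; now {D}.
Read 'b': D→{D}; now {D}.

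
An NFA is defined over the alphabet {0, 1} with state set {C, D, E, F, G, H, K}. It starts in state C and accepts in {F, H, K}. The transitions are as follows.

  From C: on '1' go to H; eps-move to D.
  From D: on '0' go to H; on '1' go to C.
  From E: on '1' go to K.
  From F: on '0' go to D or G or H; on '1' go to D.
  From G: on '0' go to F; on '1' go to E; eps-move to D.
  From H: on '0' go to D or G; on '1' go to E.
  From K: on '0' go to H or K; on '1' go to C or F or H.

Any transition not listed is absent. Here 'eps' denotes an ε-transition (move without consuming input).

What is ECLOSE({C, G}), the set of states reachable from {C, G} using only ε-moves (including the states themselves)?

{C, D, G}

Begin with {C, G}.
ε-move G → D; add D.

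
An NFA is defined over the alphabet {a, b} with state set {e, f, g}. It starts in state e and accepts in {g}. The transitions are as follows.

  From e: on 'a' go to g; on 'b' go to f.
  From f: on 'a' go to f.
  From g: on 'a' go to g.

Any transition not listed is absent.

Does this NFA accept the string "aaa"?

Yes

Start in {e}.
Read 'a': {e} → {g}.
Read 'a': {g} → {g}.
Read 'a': {g} → {g}.
The final set {g} contains the accepting state g.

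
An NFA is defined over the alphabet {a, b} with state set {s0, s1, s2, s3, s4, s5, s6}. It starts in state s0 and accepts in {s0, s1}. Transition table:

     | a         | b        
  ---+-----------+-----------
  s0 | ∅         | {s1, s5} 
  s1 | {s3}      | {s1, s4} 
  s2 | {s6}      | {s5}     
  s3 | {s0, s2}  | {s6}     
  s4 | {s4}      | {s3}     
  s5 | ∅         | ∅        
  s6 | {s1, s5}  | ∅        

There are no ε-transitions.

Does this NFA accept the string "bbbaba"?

Yes

Start in {s0}.
Read 'b': {s0} → {s1, s5}.
Read 'b': {s1, s5} → {s1, s4}.
Read 'b': {s1, s4} → {s1, s3, s4}.
Read 'a': {s1, s3, s4} → {s0, s2, s3, s4}.
Read 'b': {s0, s2, s3, s4} → {s1, s3, s5, s6}.
Read 'a': {s1, s3, s5, s6} → {s0, s1, s2, s3, s5}.
The final set {s0, s1, s2, s3, s5} contains the accepting states s0, s1.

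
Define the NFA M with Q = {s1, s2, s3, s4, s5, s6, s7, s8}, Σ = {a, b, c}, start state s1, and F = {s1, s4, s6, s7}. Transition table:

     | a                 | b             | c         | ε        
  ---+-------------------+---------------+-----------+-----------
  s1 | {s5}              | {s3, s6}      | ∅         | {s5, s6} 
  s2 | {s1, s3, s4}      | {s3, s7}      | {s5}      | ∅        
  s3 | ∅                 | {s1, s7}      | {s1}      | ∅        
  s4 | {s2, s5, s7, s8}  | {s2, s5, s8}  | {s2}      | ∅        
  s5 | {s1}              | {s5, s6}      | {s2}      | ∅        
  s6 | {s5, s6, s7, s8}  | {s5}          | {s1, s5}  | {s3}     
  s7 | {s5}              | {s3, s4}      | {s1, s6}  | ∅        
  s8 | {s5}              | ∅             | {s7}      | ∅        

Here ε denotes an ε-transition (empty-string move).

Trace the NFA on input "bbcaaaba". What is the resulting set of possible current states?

{s1, s2, s3, s4, s5, s6, s7, s8}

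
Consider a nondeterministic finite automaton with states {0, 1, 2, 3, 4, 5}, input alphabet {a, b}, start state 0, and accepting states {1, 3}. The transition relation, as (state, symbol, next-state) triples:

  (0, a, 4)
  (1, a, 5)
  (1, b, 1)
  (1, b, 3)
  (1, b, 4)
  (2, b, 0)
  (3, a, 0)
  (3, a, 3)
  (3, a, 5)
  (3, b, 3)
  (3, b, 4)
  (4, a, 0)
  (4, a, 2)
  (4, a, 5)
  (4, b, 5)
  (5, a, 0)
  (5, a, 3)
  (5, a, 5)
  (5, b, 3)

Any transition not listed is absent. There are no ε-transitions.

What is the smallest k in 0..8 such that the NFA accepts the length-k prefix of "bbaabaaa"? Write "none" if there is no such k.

none

Start in {0}.
Read 'b': 0→∅; now ∅.
The set is empty and remains empty for the remaining 7 symbols.
No reachable set along the way intersects F.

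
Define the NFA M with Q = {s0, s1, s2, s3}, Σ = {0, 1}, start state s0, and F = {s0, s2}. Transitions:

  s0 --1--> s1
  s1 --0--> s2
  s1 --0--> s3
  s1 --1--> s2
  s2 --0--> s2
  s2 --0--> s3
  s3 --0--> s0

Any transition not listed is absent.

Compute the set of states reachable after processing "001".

Start in {s0}.
Read '0': {s0} → ∅.
The set is empty and remains empty for the remaining 2 symbols.

∅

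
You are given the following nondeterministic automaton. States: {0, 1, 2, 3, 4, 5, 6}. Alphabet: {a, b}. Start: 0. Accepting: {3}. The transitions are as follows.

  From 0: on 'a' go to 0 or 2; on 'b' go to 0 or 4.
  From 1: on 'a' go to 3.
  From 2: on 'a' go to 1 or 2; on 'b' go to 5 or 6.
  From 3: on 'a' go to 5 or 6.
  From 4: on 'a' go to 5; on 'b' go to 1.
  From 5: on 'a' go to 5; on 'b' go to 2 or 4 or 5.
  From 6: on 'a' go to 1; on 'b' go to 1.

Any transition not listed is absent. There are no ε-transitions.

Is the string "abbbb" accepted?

No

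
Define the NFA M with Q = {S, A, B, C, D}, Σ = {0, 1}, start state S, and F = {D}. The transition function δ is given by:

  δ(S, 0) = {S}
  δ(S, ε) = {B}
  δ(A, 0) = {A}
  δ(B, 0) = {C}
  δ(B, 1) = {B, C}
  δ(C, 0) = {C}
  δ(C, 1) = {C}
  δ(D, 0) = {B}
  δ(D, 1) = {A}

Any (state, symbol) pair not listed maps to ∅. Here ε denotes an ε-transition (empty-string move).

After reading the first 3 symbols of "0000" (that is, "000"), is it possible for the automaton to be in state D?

Start: ε-closure({S}) = {S, B}.
Read '0': {S, B} → {S, B, C}.
Read '0': {S, B, C} → {S, B, C}.
Read '0': {S, B, C} → {S, B, C}.
State D is not in {S, B, C}.

No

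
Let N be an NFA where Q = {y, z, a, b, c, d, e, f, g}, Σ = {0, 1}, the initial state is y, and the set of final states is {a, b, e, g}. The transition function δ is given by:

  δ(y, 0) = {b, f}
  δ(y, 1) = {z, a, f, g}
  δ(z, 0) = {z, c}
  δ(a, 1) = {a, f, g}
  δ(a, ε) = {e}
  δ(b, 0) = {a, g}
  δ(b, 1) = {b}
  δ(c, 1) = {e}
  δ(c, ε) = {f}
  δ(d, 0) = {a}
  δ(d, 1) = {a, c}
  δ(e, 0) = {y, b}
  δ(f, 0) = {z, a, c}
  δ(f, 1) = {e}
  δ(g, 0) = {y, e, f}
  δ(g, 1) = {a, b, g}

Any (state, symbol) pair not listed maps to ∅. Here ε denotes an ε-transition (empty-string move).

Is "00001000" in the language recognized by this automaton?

Yes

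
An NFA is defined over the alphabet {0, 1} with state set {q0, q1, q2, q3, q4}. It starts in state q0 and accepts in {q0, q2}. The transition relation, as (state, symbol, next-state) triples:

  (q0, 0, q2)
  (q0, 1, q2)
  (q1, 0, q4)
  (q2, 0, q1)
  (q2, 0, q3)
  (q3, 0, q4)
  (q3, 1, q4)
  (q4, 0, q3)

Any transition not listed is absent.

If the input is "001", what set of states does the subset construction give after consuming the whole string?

Start in {q0}.
Read '0': q0→{q2}; now {q2}.
Read '0': q2→{q1, q3}; now {q1, q3}.
Read '1': q1→∅, q3→{q4}; now {q4}.

{q4}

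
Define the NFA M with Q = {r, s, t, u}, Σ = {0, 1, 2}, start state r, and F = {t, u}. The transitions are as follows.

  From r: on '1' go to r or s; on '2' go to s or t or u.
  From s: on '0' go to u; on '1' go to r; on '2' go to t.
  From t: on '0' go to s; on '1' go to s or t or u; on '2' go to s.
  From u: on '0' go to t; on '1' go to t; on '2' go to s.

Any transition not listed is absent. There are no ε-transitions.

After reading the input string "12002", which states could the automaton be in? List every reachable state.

Start in {r}.
Read '1': r→{r, s}; now {r, s}.
Read '2': r→{s, t, u}, s→{t}; now {s, t, u}.
Read '0': s→{u}, t→{s}, u→{t}; now {s, t, u}.
Read '0': s→{u}, t→{s}, u→{t}; now {s, t, u}.
Read '2': s→{t}, t→{s}, u→{s}; now {s, t}.

{s, t}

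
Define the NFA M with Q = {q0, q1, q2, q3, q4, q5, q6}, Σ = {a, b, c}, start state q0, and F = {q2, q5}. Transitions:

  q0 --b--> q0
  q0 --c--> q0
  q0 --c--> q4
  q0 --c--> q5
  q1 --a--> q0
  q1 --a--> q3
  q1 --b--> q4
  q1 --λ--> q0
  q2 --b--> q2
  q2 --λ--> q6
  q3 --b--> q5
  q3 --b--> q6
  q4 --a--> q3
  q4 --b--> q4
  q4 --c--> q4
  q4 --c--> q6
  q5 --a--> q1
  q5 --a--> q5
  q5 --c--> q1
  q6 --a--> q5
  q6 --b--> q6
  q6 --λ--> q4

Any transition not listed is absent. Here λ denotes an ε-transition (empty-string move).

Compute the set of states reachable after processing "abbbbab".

∅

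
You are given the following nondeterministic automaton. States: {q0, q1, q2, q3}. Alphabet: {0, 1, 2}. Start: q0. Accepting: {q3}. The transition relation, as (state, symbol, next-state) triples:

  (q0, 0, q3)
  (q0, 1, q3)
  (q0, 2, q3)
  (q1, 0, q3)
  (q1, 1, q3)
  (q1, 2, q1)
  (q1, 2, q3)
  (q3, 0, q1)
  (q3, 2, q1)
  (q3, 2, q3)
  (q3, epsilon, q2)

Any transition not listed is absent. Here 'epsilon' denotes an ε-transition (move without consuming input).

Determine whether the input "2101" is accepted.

Start in {q0}.
Read '2': {q0} → {q2, q3}.
Read '1': {q2, q3} → ∅.
The set is empty and remains empty for the remaining 2 symbols.
The final set ∅ contains no accepting state.

No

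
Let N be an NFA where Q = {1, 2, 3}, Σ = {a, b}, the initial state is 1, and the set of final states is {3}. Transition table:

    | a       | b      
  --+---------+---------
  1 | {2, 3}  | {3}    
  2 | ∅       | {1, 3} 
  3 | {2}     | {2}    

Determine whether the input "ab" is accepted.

Yes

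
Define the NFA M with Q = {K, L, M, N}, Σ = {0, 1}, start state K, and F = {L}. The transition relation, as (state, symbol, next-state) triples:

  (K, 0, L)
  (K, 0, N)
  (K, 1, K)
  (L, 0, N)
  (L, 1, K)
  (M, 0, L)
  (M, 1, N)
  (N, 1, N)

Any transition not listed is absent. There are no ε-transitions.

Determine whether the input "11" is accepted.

Start in {K}.
Read '1': K→{K}; now {K}.
Read '1': K→{K}; now {K}.
The final set {K} contains no accepting state.

No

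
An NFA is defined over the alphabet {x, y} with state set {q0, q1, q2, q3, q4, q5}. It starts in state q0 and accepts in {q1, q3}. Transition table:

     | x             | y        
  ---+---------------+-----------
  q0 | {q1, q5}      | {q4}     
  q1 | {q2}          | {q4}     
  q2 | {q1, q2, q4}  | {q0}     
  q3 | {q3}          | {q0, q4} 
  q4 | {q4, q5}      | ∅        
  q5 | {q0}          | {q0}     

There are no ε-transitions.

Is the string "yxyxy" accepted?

Start in {q0}.
Read 'y': {q0} → {q4}.
Read 'x': {q4} → {q4, q5}.
Read 'y': {q4, q5} → {q0}.
Read 'x': {q0} → {q1, q5}.
Read 'y': {q1, q5} → {q0, q4}.
The final set {q0, q4} contains no accepting state.

No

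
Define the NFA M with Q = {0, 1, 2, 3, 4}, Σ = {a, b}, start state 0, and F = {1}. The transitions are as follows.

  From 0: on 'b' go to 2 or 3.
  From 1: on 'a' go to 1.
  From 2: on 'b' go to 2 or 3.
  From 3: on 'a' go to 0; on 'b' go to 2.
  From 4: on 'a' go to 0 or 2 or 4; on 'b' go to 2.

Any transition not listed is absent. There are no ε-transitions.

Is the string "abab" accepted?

No

Start in {0}.
Read 'a': {0} → ∅.
The set is empty and remains empty for the remaining 3 symbols.
The final set ∅ contains no accepting state.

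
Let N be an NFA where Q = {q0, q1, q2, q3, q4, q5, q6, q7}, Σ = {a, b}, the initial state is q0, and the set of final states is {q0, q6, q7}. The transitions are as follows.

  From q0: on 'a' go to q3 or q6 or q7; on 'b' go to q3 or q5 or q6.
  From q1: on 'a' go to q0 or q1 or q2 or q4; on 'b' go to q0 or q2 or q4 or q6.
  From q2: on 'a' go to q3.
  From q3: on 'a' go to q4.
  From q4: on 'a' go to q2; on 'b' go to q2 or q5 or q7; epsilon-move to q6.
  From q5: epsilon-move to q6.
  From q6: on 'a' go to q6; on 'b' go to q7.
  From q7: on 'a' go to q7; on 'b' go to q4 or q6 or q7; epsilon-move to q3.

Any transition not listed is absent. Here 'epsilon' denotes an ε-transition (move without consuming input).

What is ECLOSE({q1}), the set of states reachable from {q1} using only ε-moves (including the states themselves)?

{q1}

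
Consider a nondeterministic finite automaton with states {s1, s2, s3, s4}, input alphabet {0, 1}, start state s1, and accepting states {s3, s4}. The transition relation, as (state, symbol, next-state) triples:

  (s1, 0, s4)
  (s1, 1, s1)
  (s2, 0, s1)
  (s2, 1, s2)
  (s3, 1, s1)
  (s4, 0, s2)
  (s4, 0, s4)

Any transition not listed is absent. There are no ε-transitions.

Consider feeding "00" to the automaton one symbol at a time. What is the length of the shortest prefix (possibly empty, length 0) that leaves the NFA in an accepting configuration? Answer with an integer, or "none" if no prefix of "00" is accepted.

Start in {s1}.
Read '0': s1→{s4}; now {s4}.
None of the earlier sets intersect F, but {s4} does.

1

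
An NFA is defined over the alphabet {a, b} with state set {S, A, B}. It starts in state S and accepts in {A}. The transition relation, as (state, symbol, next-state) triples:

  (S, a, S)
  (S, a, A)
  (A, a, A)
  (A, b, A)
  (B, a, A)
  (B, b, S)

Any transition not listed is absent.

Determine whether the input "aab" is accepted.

Start in {S}.
Read 'a': {S} → {S, A}.
Read 'a': {S, A} → {S, A}.
Read 'b': {S, A} → {A}.
The final set {A} contains the accepting state A.

Yes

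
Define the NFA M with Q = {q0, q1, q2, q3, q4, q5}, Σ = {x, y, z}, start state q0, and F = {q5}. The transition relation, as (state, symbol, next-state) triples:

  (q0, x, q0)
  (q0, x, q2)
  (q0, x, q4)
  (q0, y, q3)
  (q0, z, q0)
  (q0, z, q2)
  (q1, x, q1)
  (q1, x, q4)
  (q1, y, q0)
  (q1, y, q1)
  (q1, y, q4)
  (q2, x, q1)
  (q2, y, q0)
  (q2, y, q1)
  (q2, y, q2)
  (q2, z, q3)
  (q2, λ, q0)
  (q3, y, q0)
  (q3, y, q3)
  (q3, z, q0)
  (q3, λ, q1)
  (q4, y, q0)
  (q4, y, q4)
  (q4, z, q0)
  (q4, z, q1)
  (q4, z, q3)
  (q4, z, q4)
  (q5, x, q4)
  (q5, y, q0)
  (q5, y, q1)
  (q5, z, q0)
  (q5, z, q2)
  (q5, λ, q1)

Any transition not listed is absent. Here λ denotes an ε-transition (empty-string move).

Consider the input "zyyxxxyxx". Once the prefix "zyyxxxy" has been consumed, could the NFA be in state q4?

Yes

Start in {q0}.
Read 'z': q0→{q0, q2}; now {q0, q2}.
Read 'y': q0→{q3}, q2→{q0, q1, q2}; now {q0, q1, q2, q3}.
Read 'y': q0→{q3}, q1→{q0, q1, q4}, q2→{q0, q1, q2}, q3→{q0, q3}; now {q0, q1, q2, q3, q4}.
Read 'x': q0→{q0, q2, q4}, q1→{q1, q4}, q2→{q1}, q3→∅, q4→∅; now {q0, q1, q2, q4}.
Read 'x': q0→{q0, q2, q4}, q1→{q1, q4}, q2→{q1}, q4→∅; now {q0, q1, q2, q4}.
Read 'x': q0→{q0, q2, q4}, q1→{q1, q4}, q2→{q1}, q4→∅; now {q0, q1, q2, q4}.
Read 'y': q0→{q3}, q1→{q0, q1, q4}, q2→{q0, q1, q2}, q4→{q0, q4}; now {q0, q1, q2, q3, q4}.
State q4 is in {q0, q1, q2, q3, q4}.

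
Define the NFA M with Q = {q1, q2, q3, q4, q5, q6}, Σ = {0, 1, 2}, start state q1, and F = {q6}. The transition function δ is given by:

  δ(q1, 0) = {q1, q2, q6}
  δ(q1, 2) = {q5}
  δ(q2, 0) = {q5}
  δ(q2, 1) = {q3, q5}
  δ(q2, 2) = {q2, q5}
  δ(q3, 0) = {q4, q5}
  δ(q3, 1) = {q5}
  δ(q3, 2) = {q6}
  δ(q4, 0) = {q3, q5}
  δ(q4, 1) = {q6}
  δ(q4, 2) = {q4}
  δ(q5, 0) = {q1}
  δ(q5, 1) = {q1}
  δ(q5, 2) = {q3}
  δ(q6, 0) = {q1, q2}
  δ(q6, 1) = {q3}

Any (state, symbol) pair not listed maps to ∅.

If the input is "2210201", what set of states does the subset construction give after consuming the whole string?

∅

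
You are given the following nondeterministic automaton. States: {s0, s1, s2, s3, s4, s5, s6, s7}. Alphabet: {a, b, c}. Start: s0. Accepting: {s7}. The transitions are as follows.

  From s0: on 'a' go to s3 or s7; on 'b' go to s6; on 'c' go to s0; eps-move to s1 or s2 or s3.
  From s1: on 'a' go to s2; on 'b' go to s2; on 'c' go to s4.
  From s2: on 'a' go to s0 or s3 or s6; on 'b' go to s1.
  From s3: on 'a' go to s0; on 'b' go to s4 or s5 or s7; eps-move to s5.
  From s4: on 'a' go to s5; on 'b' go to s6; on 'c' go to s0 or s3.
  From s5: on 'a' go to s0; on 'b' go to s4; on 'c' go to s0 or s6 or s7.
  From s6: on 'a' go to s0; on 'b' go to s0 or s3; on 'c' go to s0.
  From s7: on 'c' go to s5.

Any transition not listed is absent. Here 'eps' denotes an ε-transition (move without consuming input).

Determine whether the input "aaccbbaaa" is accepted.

Start: ε-closure({s0}) = {s0, s1, s2, s3, s5}.
Read 'a': s0→{s3, s7}, s1→{s2}, s2→{s0, s3, s6}, s3→{s0}, s5→{s0}; union {s0, s2, s3, s6, s7}; ε-closure = {s0, s1, s2, s3, s5, s6, s7}.
Read 'a': s0→{s3, s7}, s1→{s2}, s2→{s0, s3, s6}, s3→{s0}, s5→{s0}, s6→{s0}, s7→∅; union {s0, s2, s3, s6, s7}; ε-closure = {s0, s1, s2, s3, s5, s6, s7}.
Read 'c': s0→{s0}, s1→{s4}, s2→∅, s3→∅, s5→{s0, s6, s7}, s6→{s0}, s7→{s5}; union {s0, s4, s5, s6, s7}; ε-closure = {s0, s1, s2, s3, s4, s5, s6, s7}.
Read 'c': s0→{s0}, s1→{s4}, s2→∅, s3→∅, s4→{s0, s3}, s5→{s0, s6, s7}, s6→{s0}, s7→{s5}; union {s0, s3, s4, s5, s6, s7}; ε-closure = {s0, s1, s2, s3, s4, s5, s6, s7}.
Read 'b': s0→{s6}, s1→{s2}, s2→{s1}, s3→{s4, s5, s7}, s4→{s6}, s5→{s4}, s6→{s0, s3}, s7→∅; now {s0, s1, s2, s3, s4, s5, s6, s7}.
Read 'b': s0→{s6}, s1→{s2}, s2→{s1}, s3→{s4, s5, s7}, s4→{s6}, s5→{s4}, s6→{s0, s3}, s7→∅; now {s0, s1, s2, s3, s4, s5, s6, s7}.
Read 'a': s0→{s3, s7}, s1→{s2}, s2→{s0, s3, s6}, s3→{s0}, s4→{s5}, s5→{s0}, s6→{s0}, s7→∅; union {s0, s2, s3, s5, s6, s7}; ε-closure = {s0, s1, s2, s3, s5, s6, s7}.
Read 'a': s0→{s3, s7}, s1→{s2}, s2→{s0, s3, s6}, s3→{s0}, s5→{s0}, s6→{s0}, s7→∅; union {s0, s2, s3, s6, s7}; ε-closure = {s0, s1, s2, s3, s5, s6, s7}.
Read 'a': s0→{s3, s7}, s1→{s2}, s2→{s0, s3, s6}, s3→{s0}, s5→{s0}, s6→{s0}, s7→∅; union {s0, s2, s3, s6, s7}; ε-closure = {s0, s1, s2, s3, s5, s6, s7}.
The final set {s0, s1, s2, s3, s5, s6, s7} contains the accepting state s7.

Yes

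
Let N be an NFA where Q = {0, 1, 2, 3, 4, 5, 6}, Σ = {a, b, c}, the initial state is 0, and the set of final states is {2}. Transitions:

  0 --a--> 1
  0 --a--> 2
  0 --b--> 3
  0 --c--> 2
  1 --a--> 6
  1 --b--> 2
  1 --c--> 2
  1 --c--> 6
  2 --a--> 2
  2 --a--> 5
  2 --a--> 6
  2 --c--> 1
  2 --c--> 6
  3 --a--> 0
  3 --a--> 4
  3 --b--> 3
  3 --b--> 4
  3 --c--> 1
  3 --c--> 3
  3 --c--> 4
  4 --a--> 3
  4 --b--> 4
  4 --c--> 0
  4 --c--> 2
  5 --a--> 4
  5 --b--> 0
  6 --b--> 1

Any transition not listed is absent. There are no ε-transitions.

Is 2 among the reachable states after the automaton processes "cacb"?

Yes

Start in {0}.
Read 'c': 0→{2}; now {2}.
Read 'a': 2→{2, 5, 6}; now {2, 5, 6}.
Read 'c': 2→{1, 6}, 5→∅, 6→∅; now {1, 6}.
Read 'b': 1→{2}, 6→{1}; now {1, 2}.
State 2 is in {1, 2}.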